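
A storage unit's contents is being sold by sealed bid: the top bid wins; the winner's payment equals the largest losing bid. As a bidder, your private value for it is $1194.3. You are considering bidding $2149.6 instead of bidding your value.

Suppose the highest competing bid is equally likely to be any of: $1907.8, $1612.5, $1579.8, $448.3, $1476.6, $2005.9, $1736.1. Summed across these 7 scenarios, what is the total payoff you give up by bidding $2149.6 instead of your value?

The deviation costs you only when the competing bid falls strictly between $1194.3 and $2149.6; elsewhere both bids give the same outcome.
$1907.8: truthful payoff $0, deviation payoff −$713.5 → loss $713.5.
$1612.5: truthful payoff $0, deviation payoff −$418.2 → loss $418.2.
$1579.8: truthful payoff $0, deviation payoff −$385.5 → loss $385.5.
$448.3: outcomes coincide → loss $0.
$1476.6: truthful payoff $0, deviation payoff −$282.3 → loss $282.3.
$2005.9: truthful payoff $0, deviation payoff −$811.6 → loss $811.6.
$1736.1: truthful payoff $0, deviation payoff −$541.8 → loss $541.8.
Total loss = $713.5 + $418.2 + $385.5 + $282.3 + $811.6 + $541.8 = $3152.9.
Because the price is fixed by the runner-up's bid, deviating from your value can only change a good outcome into a bad one — never the reverse.

$3152.9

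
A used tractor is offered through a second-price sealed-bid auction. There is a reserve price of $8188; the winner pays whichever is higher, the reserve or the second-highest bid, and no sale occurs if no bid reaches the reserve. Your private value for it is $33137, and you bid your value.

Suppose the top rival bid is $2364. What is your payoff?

Your bid $33137 is the highest and exceeds the reserve.
Price = max(second-highest bid, reserve) = max($2364, $8188) = $8188.
Payoff = $33137 − $8188 = $24949.

$24949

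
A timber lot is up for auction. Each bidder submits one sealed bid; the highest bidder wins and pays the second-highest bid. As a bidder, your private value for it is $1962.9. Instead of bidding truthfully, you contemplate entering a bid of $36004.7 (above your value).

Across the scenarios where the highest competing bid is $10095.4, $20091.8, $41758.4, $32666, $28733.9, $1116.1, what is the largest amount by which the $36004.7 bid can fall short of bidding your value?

$30703.1

$10095.4: truthful gives $0, deviation gives −$8132.5 → loss $8132.5.
$20091.8: truthful gives $0, deviation gives −$18128.9 → loss $18128.9.
$41758.4: same outcome either way → loss $0.
$32666: truthful gives $0, deviation gives −$30703.1 → loss $30703.1.
$28733.9: truthful gives $0, deviation gives −$26771 → loss $26771.
$1116.1: same outcome either way → loss $0.
Maximum loss: $30703.1.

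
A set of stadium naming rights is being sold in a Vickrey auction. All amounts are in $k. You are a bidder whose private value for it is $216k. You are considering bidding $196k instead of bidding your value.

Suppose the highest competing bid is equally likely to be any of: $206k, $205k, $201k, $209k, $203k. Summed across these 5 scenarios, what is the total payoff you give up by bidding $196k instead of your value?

$56k

The deviation costs you only when the competing bid falls strictly between $196k and $216k; elsewhere both bids give the same outcome.
$206k: truthful payoff $10k, deviation payoff $0k → loss $10k.
$205k: truthful payoff $11k, deviation payoff $0k → loss $11k.
$201k: truthful payoff $15k, deviation payoff $0k → loss $15k.
$209k: truthful payoff $7k, deviation payoff $0k → loss $7k.
$203k: truthful payoff $13k, deviation payoff $0k → loss $13k.
Total loss = $10k + $11k + $15k + $7k + $13k = $56k.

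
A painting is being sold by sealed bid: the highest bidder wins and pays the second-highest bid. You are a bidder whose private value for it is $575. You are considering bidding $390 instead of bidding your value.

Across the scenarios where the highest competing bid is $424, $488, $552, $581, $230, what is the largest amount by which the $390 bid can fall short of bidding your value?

$424: truthful gives $151, deviation gives $0 → loss $151.
$488: truthful gives $87, deviation gives $0 → loss $87.
$552: truthful gives $23, deviation gives $0 → loss $23.
$581: same outcome either way → loss $0.
$230: same outcome either way → loss $0.
Maximum loss: $151.

$151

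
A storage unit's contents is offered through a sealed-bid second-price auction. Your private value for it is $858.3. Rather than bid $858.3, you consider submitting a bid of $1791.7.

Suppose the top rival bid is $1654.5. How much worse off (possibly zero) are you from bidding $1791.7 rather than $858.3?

$796.2

Bidding your value $858.3: you lose (since $858.3 < $1654.5). Payoff $0.
Bidding $1791.7: you win and pay $1654.5. Payoff $858.3 − $1654.5 = −$796.2.
The competing bid $1654.5 lies between your value and your inflated bid, so overbidding wins an item priced above your value.
Loss from deviating = $0 − (−$796.2) = $796.2.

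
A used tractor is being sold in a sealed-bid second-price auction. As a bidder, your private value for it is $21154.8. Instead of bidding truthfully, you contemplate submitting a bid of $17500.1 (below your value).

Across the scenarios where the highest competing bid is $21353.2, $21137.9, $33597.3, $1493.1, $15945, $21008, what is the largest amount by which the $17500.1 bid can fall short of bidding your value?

$21353.2: same outcome either way → loss $0.
$21137.9: truthful gives $16.9, deviation gives $0 → loss $16.9.
$33597.3: same outcome either way → loss $0.
$1493.1: same outcome either way → loss $0.
$15945: same outcome either way → loss $0.
$21008: truthful gives $146.8, deviation gives $0 → loss $146.8.
Maximum loss: $146.8.

$146.8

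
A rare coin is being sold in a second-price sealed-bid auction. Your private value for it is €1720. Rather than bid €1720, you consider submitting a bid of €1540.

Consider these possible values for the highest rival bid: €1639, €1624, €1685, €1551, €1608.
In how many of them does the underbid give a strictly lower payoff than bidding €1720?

5

The deviation hurts exactly when the highest competing bid lies strictly between €1540 and €1720 — underbidding then forfeits a profitable win.
€1639: inside the interval → strictly worse (loss €81).
€1624: inside the interval → strictly worse (loss €96).
€1685: inside the interval → strictly worse (loss €35).
€1551: inside the interval → strictly worse (loss €169).
€1608: inside the interval → strictly worse (loss €112).
Count: 5.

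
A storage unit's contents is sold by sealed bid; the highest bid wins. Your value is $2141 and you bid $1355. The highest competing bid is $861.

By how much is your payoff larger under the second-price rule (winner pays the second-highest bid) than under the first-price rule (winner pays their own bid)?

$494

You have the highest bid, so you win under either rule.
Second-price: pay $861 → payoff $1280.
First-price: pay your own bid $1355 → payoff $786.
Difference = $1280 − ($786) = $494.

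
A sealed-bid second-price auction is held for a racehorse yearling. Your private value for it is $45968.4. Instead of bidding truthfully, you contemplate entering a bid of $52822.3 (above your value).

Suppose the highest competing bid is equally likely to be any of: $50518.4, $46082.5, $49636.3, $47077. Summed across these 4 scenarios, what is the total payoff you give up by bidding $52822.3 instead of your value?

$9440.6

The deviation costs you only when the competing bid falls strictly between $45968.4 and $52822.3; elsewhere both bids give the same outcome.
$50518.4: truthful payoff $0, deviation payoff −$4550 → loss $4550.
$46082.5: truthful payoff $0, deviation payoff −$114.1 → loss $114.1.
$49636.3: truthful payoff $0, deviation payoff −$3667.9 → loss $3667.9.
$47077: truthful payoff $0, deviation payoff −$1108.6 → loss $1108.6.
Total loss = $4550 + $114.1 + $3667.9 + $1108.6 = $9440.6.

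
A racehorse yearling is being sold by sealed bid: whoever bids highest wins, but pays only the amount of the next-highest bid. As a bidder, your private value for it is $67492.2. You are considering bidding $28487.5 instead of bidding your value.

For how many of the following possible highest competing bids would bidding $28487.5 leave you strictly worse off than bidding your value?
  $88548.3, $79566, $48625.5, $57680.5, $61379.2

3

The deviation hurts exactly when the highest competing bid lies strictly between $28487.5 and $67492.2 — underbidding then forfeits a profitable win.
$88548.3: above both → same outcome either way.
$79566: above both → same outcome either way.
$48625.5: inside the interval → strictly worse (loss $18866.7).
$57680.5: inside the interval → strictly worse (loss $9811.7).
$61379.2: inside the interval → strictly worse (loss $6113).
Count: 3.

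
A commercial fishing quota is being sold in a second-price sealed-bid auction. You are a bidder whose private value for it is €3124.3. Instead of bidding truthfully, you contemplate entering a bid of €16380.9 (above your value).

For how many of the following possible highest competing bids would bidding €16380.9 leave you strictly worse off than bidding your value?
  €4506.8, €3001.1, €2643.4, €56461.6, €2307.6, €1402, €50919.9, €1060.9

The deviation hurts exactly when the highest competing bid lies strictly between €3124.3 and €16380.9 — overbidding then wins at a price above your value.
€4506.8: inside the interval → strictly worse (loss €1382.5).
€3001.1: below both → same outcome either way.
€2643.4: below both → same outcome either way.
€56461.6: above both → same outcome either way.
€2307.6: below both → same outcome either way.
€1402: below both → same outcome either way.
€50919.9: above both → same outcome either way.
€1060.9: below both → same outcome either way.
Count: 1.

1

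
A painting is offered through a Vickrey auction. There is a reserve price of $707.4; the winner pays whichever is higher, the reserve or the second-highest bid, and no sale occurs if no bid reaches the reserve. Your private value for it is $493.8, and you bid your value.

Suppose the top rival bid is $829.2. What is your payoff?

Your bid $493.8 is below the highest competing bid $829.2, so you lose. Payoff $0.

$0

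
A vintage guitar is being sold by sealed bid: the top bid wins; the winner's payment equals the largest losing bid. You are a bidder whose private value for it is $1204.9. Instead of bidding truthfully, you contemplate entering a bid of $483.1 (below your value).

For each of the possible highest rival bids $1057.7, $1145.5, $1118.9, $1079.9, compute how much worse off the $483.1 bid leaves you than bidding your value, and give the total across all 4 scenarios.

The deviation costs you only when the competing bid falls strictly between $483.1 and $1204.9; elsewhere both bids give the same outcome.
$1057.7: truthful payoff $147.2, deviation payoff $0 → loss $147.2.
$1145.5: truthful payoff $59.4, deviation payoff $0 → loss $59.4.
$1118.9: truthful payoff $86, deviation payoff $0 → loss $86.
$1079.9: truthful payoff $125, deviation payoff $0 → loss $125.
Total loss = $147.2 + $59.4 + $86 + $125 = $417.6.
Truthful bidding weakly dominates here: raising your bid can only win items priced above your value, and lowering it can only forfeit items priced below.

$417.6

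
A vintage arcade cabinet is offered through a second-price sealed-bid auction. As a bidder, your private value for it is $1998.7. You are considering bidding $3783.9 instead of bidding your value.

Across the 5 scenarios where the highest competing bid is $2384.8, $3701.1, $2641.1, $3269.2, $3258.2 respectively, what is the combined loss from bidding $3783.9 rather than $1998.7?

The deviation costs you only when the competing bid falls strictly between $1998.7 and $3783.9; elsewhere both bids give the same outcome.
$2384.8: truthful payoff $0, deviation payoff −$386.1 → loss $386.1.
$3701.1: truthful payoff $0, deviation payoff −$1702.4 → loss $1702.4.
$2641.1: truthful payoff $0, deviation payoff −$642.4 → loss $642.4.
$3269.2: truthful payoff $0, deviation payoff −$1270.5 → loss $1270.5.
$3258.2: truthful payoff $0, deviation payoff −$1259.5 → loss $1259.5.
Total loss = $386.1 + $1702.4 + $642.4 + $1270.5 + $1259.5 = $5260.9.

$5260.9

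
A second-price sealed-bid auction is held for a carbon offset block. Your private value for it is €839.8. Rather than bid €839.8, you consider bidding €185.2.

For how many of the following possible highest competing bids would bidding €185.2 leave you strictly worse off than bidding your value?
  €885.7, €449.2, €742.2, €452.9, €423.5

4

The deviation hurts exactly when the highest competing bid lies strictly between €185.2 and €839.8 — underbidding then forfeits a profitable win.
€885.7: above both → same outcome either way.
€449.2: inside the interval → strictly worse (loss €390.6).
€742.2: inside the interval → strictly worse (loss €97.6).
€452.9: inside the interval → strictly worse (loss €386.9).
€423.5: inside the interval → strictly worse (loss €416.3).
Count: 4.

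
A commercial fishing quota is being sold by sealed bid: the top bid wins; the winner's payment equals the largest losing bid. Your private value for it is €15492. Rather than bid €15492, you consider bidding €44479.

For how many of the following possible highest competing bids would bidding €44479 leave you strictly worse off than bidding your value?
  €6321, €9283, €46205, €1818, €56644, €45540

The deviation hurts exactly when the highest competing bid lies strictly between €15492 and €44479 — overbidding then wins at a price above your value.
€6321: below both → same outcome either way.
€9283: below both → same outcome either way.
€46205: above both → same outcome either way.
€1818: below both → same outcome either way.
€56644: above both → same outcome either way.
€45540: above both → same outcome either way.
Count: 0.

0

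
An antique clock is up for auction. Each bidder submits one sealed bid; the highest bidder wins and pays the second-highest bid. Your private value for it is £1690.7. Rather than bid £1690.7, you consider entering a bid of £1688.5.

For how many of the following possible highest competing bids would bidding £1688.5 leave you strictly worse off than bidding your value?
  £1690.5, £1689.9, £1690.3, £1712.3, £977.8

The deviation hurts exactly when the highest competing bid lies strictly between £1688.5 and £1690.7 — underbidding then forfeits a profitable win.
£1690.5: inside the interval → strictly worse (loss £0.2).
£1689.9: inside the interval → strictly worse (loss £0.8).
£1690.3: inside the interval → strictly worse (loss £0.4).
£1712.3: above both → same outcome either way.
£977.8: below both → same outcome either way.
Count: 3.

3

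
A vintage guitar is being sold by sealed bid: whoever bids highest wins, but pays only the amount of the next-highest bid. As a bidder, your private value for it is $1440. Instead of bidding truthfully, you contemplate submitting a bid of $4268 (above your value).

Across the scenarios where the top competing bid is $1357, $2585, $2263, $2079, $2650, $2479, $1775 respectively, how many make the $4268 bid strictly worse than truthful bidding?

6

The deviation hurts exactly when the highest competing bid lies strictly between $1440 and $4268 — overbidding then wins at a price above your value.
$1357: below both → same outcome either way.
$2585: inside the interval → strictly worse (loss $1145).
$2263: inside the interval → strictly worse (loss $823).
$2079: inside the interval → strictly worse (loss $639).
$2650: inside the interval → strictly worse (loss $1210).
$2479: inside the interval → strictly worse (loss $1039).
$1775: inside the interval → strictly worse (loss $335).
Count: 6.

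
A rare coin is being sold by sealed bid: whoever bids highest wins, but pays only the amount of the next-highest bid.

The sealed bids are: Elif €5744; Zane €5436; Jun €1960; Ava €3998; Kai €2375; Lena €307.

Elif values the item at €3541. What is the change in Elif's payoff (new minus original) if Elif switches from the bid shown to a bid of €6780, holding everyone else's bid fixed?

The highest bid among the other bidders is €5436; Elif's bid doesn't change that.
Original bid €5744: Elif is highest, pays the top rival bid €5436; payoff €3541 − €5436 = −€1895.
Alternative bid €6780: Elif is highest, pays the top rival bid €5436; payoff €3541 − €5436 = −€1895.
Change in payoff = −€1895 − (−€1895) = €0.

€0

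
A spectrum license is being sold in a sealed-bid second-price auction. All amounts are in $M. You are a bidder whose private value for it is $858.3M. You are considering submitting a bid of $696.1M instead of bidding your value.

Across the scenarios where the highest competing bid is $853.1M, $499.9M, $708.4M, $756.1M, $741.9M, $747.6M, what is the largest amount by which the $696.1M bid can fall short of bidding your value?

$149.9M

$853.1M: truthful gives $5.2M, deviation gives $0M → loss $5.2M.
$499.9M: same outcome either way → loss $0M.
$708.4M: truthful gives $149.9M, deviation gives $0M → loss $149.9M.
$756.1M: truthful gives $102.2M, deviation gives $0M → loss $102.2M.
$741.9M: truthful gives $116.4M, deviation gives $0M → loss $116.4M.
$747.6M: truthful gives $110.7M, deviation gives $0M → loss $110.7M.
Maximum loss: $149.9M.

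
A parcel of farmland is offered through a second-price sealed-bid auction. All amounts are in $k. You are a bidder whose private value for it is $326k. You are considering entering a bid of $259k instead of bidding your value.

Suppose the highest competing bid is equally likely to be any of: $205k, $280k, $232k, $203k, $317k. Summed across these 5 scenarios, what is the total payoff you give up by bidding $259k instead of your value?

$55k

The deviation costs you only when the competing bid falls strictly between $259k and $326k; elsewhere both bids give the same outcome.
$205k: outcomes coincide → loss $0k.
$280k: truthful payoff $46k, deviation payoff $0k → loss $46k.
$232k: outcomes coincide → loss $0k.
$203k: outcomes coincide → loss $0k.
$317k: truthful payoff $9k, deviation payoff $0k → loss $9k.
Total loss = $46k + $9k = $55k.
In a second-price auction your bid sets only whether you win, not what you pay, so bidding your true value is weakly dominant.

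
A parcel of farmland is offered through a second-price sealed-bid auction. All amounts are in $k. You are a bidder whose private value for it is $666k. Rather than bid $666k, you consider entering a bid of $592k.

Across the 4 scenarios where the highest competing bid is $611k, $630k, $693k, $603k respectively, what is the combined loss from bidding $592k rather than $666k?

The deviation costs you only when the competing bid falls strictly between $592k and $666k; elsewhere both bids give the same outcome.
$611k: truthful payoff $55k, deviation payoff $0k → loss $55k.
$630k: truthful payoff $36k, deviation payoff $0k → loss $36k.
$693k: outcomes coincide → loss $0k.
$603k: truthful payoff $63k, deviation payoff $0k → loss $63k.
Total loss = $55k + $36k + $63k = $154k.

$154k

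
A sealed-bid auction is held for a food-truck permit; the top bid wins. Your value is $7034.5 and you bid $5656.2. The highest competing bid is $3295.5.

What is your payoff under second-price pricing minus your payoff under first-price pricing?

$2360.7

You have the highest bid, so you win under either rule.
Second-price: pay $3295.5 → payoff $3739.
First-price: pay your own bid $5656.2 → payoff $1378.3.
Difference = $3739 − ($1378.3) = $2360.7.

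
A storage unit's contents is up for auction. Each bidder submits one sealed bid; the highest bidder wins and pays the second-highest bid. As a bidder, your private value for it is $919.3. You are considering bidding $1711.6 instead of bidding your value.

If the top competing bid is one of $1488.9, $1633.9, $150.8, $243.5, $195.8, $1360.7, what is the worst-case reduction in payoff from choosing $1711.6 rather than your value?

$1488.9: truthful gives $0, deviation gives −$569.6 → loss $569.6.
$1633.9: truthful gives $0, deviation gives −$714.6 → loss $714.6.
$150.8: same outcome either way → loss $0.
$243.5: same outcome either way → loss $0.
$195.8: same outcome either way → loss $0.
$1360.7: truthful gives $0, deviation gives −$441.4 → loss $441.4.
Maximum loss: $714.6.

$714.6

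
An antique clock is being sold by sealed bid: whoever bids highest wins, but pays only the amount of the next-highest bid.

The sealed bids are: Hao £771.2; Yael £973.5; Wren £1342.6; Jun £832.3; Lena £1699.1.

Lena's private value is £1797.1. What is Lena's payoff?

£454.5

Highest bid: Lena at £1699.1, so Lena wins.
Second-highest bid: Wren at £1342.6 — that is the price the winner pays.
Lena's payoff = value − price = £1797.1 − £1342.6 = £454.5.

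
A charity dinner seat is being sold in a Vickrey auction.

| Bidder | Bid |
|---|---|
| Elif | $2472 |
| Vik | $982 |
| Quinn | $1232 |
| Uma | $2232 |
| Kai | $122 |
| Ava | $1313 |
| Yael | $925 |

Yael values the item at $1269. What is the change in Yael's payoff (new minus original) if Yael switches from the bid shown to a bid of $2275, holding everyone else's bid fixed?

$0

The highest bid among the other bidders is $2472; Yael's bid doesn't change that.
Original bid $925: Yael is not highest (top rival bid is $2472); payoff $0.
Alternative bid $2275: Yael is not highest (top rival bid is $2472); payoff $0.
Change in payoff = $0 − ($0) = $0.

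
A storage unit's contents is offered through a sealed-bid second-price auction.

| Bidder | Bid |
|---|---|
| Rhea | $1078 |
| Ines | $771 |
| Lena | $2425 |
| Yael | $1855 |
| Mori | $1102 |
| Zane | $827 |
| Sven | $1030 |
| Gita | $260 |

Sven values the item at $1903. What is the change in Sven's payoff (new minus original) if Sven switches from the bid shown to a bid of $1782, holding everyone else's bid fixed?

The highest bid among the other bidders is $2425; Sven's bid doesn't change that.
Original bid $1030: Sven is not highest (top rival bid is $2425); payoff $0.
Alternative bid $1782: Sven is not highest (top rival bid is $2425); payoff $0.
Change in payoff = $0 − ($0) = $0.

$0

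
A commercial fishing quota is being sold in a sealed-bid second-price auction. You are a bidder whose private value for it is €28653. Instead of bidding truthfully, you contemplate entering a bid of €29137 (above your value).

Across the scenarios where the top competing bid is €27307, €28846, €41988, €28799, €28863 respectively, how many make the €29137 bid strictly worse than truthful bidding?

3

The deviation hurts exactly when the highest competing bid lies strictly between €28653 and €29137 — overbidding then wins at a price above your value.
€27307: below both → same outcome either way.
€28846: inside the interval → strictly worse (loss €193).
€41988: above both → same outcome either way.
€28799: inside the interval → strictly worse (loss €146).
€28863: inside the interval → strictly worse (loss €210).
Count: 3.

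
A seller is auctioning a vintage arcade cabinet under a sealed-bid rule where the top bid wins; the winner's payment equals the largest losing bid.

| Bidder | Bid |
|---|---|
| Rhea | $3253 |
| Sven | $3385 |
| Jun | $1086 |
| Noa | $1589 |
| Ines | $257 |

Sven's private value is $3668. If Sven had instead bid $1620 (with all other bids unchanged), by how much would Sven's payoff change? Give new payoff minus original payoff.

−$415

The highest bid among the other bidders is $3253; Sven's bid doesn't change that.
Original bid $3385: Sven is highest, pays the top rival bid $3253; payoff $3668 − $3253 = $415.
Alternative bid $1620: Sven is not highest (top rival bid is $3253); payoff $0.
Change in payoff = $0 − ($415) = −$415.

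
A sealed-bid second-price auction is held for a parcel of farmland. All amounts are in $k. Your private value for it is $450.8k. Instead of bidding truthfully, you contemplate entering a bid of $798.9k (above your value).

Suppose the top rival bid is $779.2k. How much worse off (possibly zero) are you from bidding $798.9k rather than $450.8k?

Bidding your value $450.8k: you lose (since $450.8k < $779.2k). Payoff $0k.
Bidding $798.9k: you win and pay $779.2k. Payoff $450.8k − $779.2k = −$328.4k.
The competing bid $779.2k lies between your value and your inflated bid, so overbidding wins an item priced above your value.
Loss from deviating = $0k − (−$328.4k) = $328.4k.

$328.4k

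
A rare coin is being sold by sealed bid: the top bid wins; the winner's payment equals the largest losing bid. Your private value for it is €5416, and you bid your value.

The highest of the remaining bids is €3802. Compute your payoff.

€1614

Your bid €5416 exceeds the highest competing bid €3802, so you win.
In a second-price auction the winner pays the second-highest bid, €3802.
Payoff = value − price = €5416 − €3802 = €1614.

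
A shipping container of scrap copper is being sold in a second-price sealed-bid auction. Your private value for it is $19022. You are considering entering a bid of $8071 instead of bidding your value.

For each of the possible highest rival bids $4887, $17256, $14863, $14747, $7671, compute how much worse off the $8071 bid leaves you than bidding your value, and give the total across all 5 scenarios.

$10200

The deviation costs you only when the competing bid falls strictly between $8071 and $19022; elsewhere both bids give the same outcome.
$4887: outcomes coincide → loss $0.
$17256: truthful payoff $1766, deviation payoff $0 → loss $1766.
$14863: truthful payoff $4159, deviation payoff $0 → loss $4159.
$14747: truthful payoff $4275, deviation payoff $0 → loss $4275.
$7671: outcomes coincide → loss $0.
Total loss = $1766 + $4159 + $4275 = $10200.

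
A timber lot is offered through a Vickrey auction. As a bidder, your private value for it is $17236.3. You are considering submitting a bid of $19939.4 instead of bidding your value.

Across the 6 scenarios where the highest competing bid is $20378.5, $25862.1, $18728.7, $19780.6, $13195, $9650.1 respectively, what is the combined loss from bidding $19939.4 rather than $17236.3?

$4036.7

The deviation costs you only when the competing bid falls strictly between $17236.3 and $19939.4; elsewhere both bids give the same outcome.
$20378.5: outcomes coincide → loss $0.
$25862.1: outcomes coincide → loss $0.
$18728.7: truthful payoff $0, deviation payoff −$1492.4 → loss $1492.4.
$19780.6: truthful payoff $0, deviation payoff −$2544.3 → loss $2544.3.
$13195: outcomes coincide → loss $0.
$9650.1: outcomes coincide → loss $0.
Total loss = $1492.4 + $2544.3 = $4036.7.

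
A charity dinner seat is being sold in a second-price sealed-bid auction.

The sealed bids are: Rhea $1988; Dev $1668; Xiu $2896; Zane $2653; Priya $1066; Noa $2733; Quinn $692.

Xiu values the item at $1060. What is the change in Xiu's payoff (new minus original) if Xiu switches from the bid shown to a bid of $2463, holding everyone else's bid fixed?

$1673

The highest bid among the other bidders is $2733; Xiu's bid doesn't change that.
Original bid $2896: Xiu is highest, pays the top rival bid $2733; payoff $1060 − $2733 = −$1673.
Alternative bid $2463: Xiu is not highest (top rival bid is $2733); payoff $0.
Change in payoff = $0 − (−$1673) = $1673.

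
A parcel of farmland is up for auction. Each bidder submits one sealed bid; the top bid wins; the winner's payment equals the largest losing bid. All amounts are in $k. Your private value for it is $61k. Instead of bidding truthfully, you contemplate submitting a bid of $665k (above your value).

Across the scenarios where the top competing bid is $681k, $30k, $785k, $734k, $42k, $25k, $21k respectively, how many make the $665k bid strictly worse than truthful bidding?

The deviation hurts exactly when the highest competing bid lies strictly between $61k and $665k — overbidding then wins at a price above your value.
$681k: above both → same outcome either way.
$30k: below both → same outcome either way.
$785k: above both → same outcome either way.
$734k: above both → same outcome either way.
$42k: below both → same outcome either way.
$25k: below both → same outcome either way.
$21k: below both → same outcome either way.
Count: 0.

0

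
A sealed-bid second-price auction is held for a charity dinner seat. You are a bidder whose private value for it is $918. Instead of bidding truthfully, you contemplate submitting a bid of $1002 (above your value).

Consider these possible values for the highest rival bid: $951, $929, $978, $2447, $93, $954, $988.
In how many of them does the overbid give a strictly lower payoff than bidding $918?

5

The deviation hurts exactly when the highest competing bid lies strictly between $918 and $1002 — overbidding then wins at a price above your value.
$951: inside the interval → strictly worse (loss $33).
$929: inside the interval → strictly worse (loss $11).
$978: inside the interval → strictly worse (loss $60).
$2447: above both → same outcome either way.
$93: below both → same outcome either way.
$954: inside the interval → strictly worse (loss $36).
$988: inside the interval → strictly worse (loss $70).
Count: 5.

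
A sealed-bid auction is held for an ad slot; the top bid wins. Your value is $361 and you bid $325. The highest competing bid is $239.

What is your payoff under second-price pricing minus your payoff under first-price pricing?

$86

You have the highest bid, so you win under either rule.
Second-price: pay $239 → payoff $122.
First-price: pay your own bid $325 → payoff $36.
Difference = $122 − ($36) = $86.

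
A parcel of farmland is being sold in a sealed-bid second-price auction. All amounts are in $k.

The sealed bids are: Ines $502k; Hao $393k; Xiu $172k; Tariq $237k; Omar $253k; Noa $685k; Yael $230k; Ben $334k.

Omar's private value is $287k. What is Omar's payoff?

Highest bid: Noa at $685k, so Noa wins.
Second-highest bid: Ines at $502k — that is the price the winner pays.
Omar did not win, so Omar pays nothing and receives nothing: payoff $0k.

$0k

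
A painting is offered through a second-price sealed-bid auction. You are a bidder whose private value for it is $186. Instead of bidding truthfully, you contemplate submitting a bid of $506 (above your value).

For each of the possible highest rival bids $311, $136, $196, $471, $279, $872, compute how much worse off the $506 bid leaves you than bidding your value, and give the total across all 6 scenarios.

$513

The deviation costs you only when the competing bid falls strictly between $186 and $506; elsewhere both bids give the same outcome.
$311: truthful payoff $0, deviation payoff −$125 → loss $125.
$136: outcomes coincide → loss $0.
$196: truthful payoff $0, deviation payoff −$10 → loss $10.
$471: truthful payoff $0, deviation payoff −$285 → loss $285.
$279: truthful payoff $0, deviation payoff −$93 → loss $93.
$872: outcomes coincide → loss $0.
Total loss = $125 + $10 + $285 + $93 = $513.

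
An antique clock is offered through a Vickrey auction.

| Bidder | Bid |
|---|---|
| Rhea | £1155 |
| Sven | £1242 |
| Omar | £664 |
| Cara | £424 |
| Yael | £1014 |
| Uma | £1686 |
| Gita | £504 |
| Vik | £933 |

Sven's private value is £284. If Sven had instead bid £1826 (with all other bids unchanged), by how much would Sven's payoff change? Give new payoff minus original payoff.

The highest bid among the other bidders is £1686; Sven's bid doesn't change that.
Original bid £1242: Sven is not highest (top rival bid is £1686); payoff £0.
Alternative bid £1826: Sven is highest, pays the top rival bid £1686; payoff £284 − £1686 = −£1402.
Change in payoff = −£1402 − (£0) = −£1402.

−£1402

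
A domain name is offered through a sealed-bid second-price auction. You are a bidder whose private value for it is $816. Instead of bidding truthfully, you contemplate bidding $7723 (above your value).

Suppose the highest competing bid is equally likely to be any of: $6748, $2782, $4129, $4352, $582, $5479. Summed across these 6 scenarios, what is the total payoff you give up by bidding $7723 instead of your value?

The deviation costs you only when the competing bid falls strictly between $816 and $7723; elsewhere both bids give the same outcome.
$6748: truthful payoff $0, deviation payoff −$5932 → loss $5932.
$2782: truthful payoff $0, deviation payoff −$1966 → loss $1966.
$4129: truthful payoff $0, deviation payoff −$3313 → loss $3313.
$4352: truthful payoff $0, deviation payoff −$3536 → loss $3536.
$582: outcomes coincide → loss $0.
$5479: truthful payoff $0, deviation payoff −$4663 → loss $4663.
Total loss = $5932 + $1966 + $3313 + $3536 + $4663 = $19410.

$19410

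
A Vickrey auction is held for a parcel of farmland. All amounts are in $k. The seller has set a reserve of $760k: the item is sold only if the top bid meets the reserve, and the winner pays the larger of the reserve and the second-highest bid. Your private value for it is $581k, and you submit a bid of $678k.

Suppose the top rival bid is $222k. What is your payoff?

Your bid $678k is the highest bid but falls below the reserve $760k, so the item goes unsold. Payoff $0k.

$0k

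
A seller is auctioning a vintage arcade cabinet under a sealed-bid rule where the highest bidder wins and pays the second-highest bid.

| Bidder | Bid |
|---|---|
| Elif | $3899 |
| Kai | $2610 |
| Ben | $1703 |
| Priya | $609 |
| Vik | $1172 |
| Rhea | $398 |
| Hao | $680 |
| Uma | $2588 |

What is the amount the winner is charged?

$2610

Highest bid: Elif at $3899, so Elif wins.
Second-highest bid: Kai at $2610 — that is the price the winner pays.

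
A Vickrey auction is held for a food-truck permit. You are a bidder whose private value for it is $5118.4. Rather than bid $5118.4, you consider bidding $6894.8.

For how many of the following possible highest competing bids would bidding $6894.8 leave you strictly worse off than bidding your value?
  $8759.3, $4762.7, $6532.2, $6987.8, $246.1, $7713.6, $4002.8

The deviation hurts exactly when the highest competing bid lies strictly between $5118.4 and $6894.8 — overbidding then wins at a price above your value.
$8759.3: above both → same outcome either way.
$4762.7: below both → same outcome either way.
$6532.2: inside the interval → strictly worse (loss $1413.8).
$6987.8: above both → same outcome either way.
$246.1: below both → same outcome either way.
$7713.6: above both → same outcome either way.
$4002.8: below both → same outcome either way.
Count: 1.

1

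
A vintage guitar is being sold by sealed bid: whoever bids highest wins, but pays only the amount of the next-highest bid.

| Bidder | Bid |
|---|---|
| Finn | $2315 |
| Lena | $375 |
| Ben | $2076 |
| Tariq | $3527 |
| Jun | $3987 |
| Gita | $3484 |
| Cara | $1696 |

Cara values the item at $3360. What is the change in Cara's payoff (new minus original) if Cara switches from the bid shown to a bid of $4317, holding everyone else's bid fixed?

The highest bid among the other bidders is $3987; Cara's bid doesn't change that.
Original bid $1696: Cara is not highest (top rival bid is $3987); payoff $0.
Alternative bid $4317: Cara is highest, pays the top rival bid $3987; payoff $3360 − $3987 = −$627.
Change in payoff = −$627 − ($0) = −$627.

−$627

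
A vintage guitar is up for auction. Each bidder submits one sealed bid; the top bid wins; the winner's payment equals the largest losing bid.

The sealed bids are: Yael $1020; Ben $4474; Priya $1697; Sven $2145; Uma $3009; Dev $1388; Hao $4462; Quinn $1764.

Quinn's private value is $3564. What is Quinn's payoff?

Highest bid: Ben at $4474, so Ben wins.
Second-highest bid: Hao at $4462 — that is the price the winner pays.
Quinn did not win, so Quinn pays nothing and receives nothing: payoff $0.

$0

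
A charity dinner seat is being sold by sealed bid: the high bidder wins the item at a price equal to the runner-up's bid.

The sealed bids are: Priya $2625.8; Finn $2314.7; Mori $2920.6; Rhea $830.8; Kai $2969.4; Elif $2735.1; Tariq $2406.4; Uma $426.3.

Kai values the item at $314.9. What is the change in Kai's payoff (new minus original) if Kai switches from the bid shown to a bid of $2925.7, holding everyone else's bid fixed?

$0

The highest bid among the other bidders is $2920.6; Kai's bid doesn't change that.
Original bid $2969.4: Kai is highest, pays the top rival bid $2920.6; payoff $314.9 − $2920.6 = −$2605.7.
Alternative bid $2925.7: Kai is highest, pays the top rival bid $2920.6; payoff $314.9 − $2920.6 = −$2605.7.
Change in payoff = −$2605.7 − (−$2605.7) = $0.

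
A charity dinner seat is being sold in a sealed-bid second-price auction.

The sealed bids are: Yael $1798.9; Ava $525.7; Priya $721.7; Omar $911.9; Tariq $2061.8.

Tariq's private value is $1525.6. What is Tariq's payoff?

Highest bid: Tariq at $2061.8, so Tariq wins.
Second-highest bid: Yael at $1798.9 — that is the price the winner pays.
Tariq's payoff = value − price = $1525.6 − $1798.9 = −$273.3.

−$273.3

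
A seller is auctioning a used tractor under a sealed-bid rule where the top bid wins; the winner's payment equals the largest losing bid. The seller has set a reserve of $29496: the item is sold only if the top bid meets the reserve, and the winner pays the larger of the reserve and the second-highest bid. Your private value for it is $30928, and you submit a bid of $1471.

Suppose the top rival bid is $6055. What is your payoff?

$0

Your bid $1471 is below the highest competing bid $6055, so you lose. Payoff $0.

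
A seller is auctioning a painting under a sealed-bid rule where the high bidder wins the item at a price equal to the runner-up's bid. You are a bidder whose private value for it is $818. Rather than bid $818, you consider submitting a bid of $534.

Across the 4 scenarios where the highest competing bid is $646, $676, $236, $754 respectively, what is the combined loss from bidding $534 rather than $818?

The deviation costs you only when the competing bid falls strictly between $534 and $818; elsewhere both bids give the same outcome.
$646: truthful payoff $172, deviation payoff $0 → loss $172.
$676: truthful payoff $142, deviation payoff $0 → loss $142.
$236: outcomes coincide → loss $0.
$754: truthful payoff $64, deviation payoff $0 → loss $64.
Total loss = $172 + $142 + $64 = $378.

$378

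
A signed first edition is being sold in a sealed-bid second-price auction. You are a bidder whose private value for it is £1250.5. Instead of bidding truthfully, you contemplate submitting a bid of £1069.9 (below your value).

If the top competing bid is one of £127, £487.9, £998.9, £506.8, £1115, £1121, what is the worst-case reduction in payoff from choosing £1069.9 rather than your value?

£127: same outcome either way → loss £0.
£487.9: same outcome either way → loss £0.
£998.9: same outcome either way → loss £0.
£506.8: same outcome either way → loss £0.
£1115: truthful gives £135.5, deviation gives £0 → loss £135.5.
£1121: truthful gives £129.5, deviation gives £0 → loss £129.5.
Maximum loss: £135.5.

£135.5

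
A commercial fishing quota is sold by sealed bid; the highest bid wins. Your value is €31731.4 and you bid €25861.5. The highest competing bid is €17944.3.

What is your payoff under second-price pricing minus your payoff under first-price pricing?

You have the highest bid, so you win under either rule.
Second-price: pay €17944.3 → payoff €13787.1.
First-price: pay your own bid €25861.5 → payoff €5869.9.
Difference = €13787.1 − (€5869.9) = €7917.2.

€7917.2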